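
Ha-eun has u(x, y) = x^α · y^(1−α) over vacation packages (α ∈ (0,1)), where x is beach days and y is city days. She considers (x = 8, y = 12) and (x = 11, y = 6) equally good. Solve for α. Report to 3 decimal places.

α ≈ 0.685

The Cobb–Douglas utilities coincide, so 8^α·12^(1−α) = 11^α·6^(1−α).
Rearrange to (8/11)^α = (6/12)^(1−α) and take logs: α·-0.318454 = (1−α)·-0.693147.
Thus α·(-1.011601) = -0.693147, so α = -0.693147/-1.011601 ≈ 0.685.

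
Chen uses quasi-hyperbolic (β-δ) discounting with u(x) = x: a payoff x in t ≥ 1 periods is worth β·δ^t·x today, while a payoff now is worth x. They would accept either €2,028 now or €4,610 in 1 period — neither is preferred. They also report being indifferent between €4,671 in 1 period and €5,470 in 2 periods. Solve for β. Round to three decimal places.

The second indifference involves only future payoffs, so β cancels: β·δ^1·4671 = β·δ^2·5470, giving δ = 4671/5470 = 0.85393.
The first indifference: 2028 = β·δ·4610, so β = 2028/(δ·4610) = 2028/(0.85393·4610) ≈ 0.515.

β ≈ 0.515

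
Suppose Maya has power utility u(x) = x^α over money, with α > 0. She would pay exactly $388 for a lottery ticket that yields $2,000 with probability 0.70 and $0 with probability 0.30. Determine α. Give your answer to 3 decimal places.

EU(lottery) = 0.70·2000^α + 0.30·0 = 0.70·2000^α.
Setting u(388) equal to that: 388^α = 0.70·2000^α ⇒ (388/2000)^α = 0.70.
Taking logs: α·ln(388/2000) = ln(0.70), so α = -0.356675 / -1.639897 ≈ 0.217.

α ≈ 0.217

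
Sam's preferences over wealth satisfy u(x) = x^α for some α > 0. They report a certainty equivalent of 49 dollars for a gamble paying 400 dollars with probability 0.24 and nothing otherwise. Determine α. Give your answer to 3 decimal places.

The lottery's expected utility is 0.24·u(400) + 0.76·u(0) = 0.24·400^α (since u(0) = 0 for α > 0).
Equating: 49^α = 0.24·400^α, i.e. 0.1225^α = 0.24.
Take logs: α = ln 0.24 / ln(49/400) ≈ 0.67969.

α ≈ 0.680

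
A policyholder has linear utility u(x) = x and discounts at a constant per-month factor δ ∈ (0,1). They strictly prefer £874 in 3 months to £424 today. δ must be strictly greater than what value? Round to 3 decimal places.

Under u(x) = x this choice says 424 < δ^3·874.
So δ^3 > 424/874 = 0.48513; taking the cube root of both positive sides preserves the inequality.
δ > (424/874)^(1/3) ≈ 0.786.

δ > 0.786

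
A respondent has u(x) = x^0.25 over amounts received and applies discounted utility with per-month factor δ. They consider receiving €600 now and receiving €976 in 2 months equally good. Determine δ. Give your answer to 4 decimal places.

Indifference means u(600) = δ^2 · u(976), so δ^2 = u(600)/u(976).
With u(x) = x^0.25: δ^2 = 600^0.25/976^0.25 = (600/976)^0.25 = 0.88547.
So δ = 0.88547^(1/2) ≈ 0.9410.

δ ≈ 0.9410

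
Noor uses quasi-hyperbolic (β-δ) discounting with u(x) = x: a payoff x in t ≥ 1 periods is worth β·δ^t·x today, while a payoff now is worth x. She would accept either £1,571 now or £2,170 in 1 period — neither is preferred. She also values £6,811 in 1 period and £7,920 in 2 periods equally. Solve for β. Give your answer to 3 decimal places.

β ≈ 0.842

Both payoffs in the second observation are in the future, so β drops out: δ^1·6811 = δ^2·7920 ⇒ δ = 6811/7920 = 0.85997.
Substituting δ into 1571 = β·δ·2170: β = 1571/(1866.145) ≈ 0.842.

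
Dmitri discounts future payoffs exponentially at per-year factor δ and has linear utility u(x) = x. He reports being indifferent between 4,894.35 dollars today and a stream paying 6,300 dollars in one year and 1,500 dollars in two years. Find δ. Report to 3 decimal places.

δ ≈ 0.670

Present value of the stream is 6300·δ + 1500·δ². Indifference gives 6300δ + 1500δ² = 4894.35.
Rearranged: 1500δ² + 6300δ − 4894.35 = 0.
δ = (−6300 + √(6300² + 4·1500·4894.35)) / (2·1500) = (−6300 + √69056100.00) / 3000 ≈ 0.670.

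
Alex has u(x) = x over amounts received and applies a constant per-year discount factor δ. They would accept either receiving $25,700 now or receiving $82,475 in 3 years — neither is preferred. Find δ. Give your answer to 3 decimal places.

Indifference means u(25700) = δ^3 · u(82475), so δ^3 = u(25700)/u(82475).
With u(x) = x: δ^3 = 25700/82475 = 0.31161.
So δ = 0.31161^(1/3) ≈ 0.678.

δ ≈ 0.678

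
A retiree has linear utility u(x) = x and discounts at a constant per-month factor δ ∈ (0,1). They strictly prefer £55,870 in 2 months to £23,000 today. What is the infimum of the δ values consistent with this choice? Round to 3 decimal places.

δ > 0.642

Under u(x) = x this choice says 23000 < δ^2·55870.
So δ^2 > 23000/55870 = 0.41167; taking the square root of both positive sides preserves the inequality.
δ > 0.41167^(1/2) = 0.642.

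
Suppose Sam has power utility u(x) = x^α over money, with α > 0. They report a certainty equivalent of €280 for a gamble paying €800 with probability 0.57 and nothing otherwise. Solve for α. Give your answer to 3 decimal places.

α ≈ 0.535

Since u(0) = 0, the lottery's EU is 0.57·800^α.
Equating: 280^α = 0.57·800^α, i.e. 0.3500^α = 0.57.
Take logs: α = ln 0.57 / ln(280/800) ≈ 0.53544.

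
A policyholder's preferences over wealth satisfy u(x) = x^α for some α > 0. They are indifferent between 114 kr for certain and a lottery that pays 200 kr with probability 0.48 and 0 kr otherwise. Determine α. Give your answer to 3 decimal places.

α ≈ 1.306

The lottery's expected utility is 0.48·u(200) + 0.52·u(0) = 0.48·200^α (since u(0) = 0 for α > 0).
Indifference: 114^α = 0.48·200^α, so (114/200)^α = 0.48.
α = ln(0.48) / ln(114/200) = -0.733969/-0.562119 ≈ 1.306.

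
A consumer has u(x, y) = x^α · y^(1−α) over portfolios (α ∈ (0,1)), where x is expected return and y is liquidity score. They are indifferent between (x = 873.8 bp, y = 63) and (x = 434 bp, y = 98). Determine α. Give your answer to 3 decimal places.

α ≈ 0.387

The Cobb–Douglas utilities coincide, so 873.8^α·63^(1−α) = 434^α·98^(1−α).
Rearrange to (873.8/434)^α = (98/63)^(1−α) and take logs: α·0.699807 = (1−α)·0.441833.
With A = 0.699807 and B = 0.441833: α·A = (1−α)·B, so α = B/(A+B) = 0.441833/1.141640 ≈ 0.387.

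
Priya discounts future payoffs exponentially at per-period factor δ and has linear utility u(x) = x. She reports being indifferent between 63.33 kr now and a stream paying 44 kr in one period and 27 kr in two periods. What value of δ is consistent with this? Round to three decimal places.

Present value of the stream is 44·δ + 27·δ². Indifference gives 44δ + 27δ² = 63.33.
Rearranged: 27δ² + 44δ − 63.33 = 0.
δ = (−44 + √(44² + 4·27·63.33)) / (2·27) = (−44 + √8775.64) / 54 ≈ 0.920.

δ ≈ 0.920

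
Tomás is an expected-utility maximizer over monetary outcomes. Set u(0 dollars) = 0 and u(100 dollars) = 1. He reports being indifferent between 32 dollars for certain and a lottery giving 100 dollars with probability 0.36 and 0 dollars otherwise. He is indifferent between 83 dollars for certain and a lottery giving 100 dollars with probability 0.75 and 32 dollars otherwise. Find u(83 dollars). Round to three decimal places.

0.840

The first gamble pins u(32 dollars): it must equal 0.36·1 + 0.64·0 = 0.36.
The second indifference gives u(83 dollars) = 0.75·u(100 dollars) + 0.25·u(32 dollars) = 0.75·1.00 + 0.25·0.36 = 0.8400.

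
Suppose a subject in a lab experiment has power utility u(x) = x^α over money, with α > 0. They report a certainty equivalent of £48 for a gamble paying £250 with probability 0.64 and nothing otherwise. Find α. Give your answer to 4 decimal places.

EU(lottery) = 0.64·250^α + 0.36·0 = 0.64·250^α.
Equating: 48^α = 0.64·250^α, i.e. 0.1920^α = 0.64.
α = ln(0.64) / ln(48/250) = -0.4462871/-1.6502599 ≈ 0.2704.

α ≈ 0.2704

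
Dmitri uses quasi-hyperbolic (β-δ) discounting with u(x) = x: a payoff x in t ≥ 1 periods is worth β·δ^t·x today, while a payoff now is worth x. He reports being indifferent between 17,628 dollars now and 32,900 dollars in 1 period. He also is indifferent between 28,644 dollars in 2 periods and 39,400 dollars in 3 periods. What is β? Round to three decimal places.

The second indifference involves only future payoffs, so β cancels: β·δ^2·28644 = β·δ^3·39400, giving δ = 28644/39400 = 0.72701.
Substituting δ into 17628 = β·δ·32900: β = 17628/(23918.467) ≈ 0.737.

β ≈ 0.737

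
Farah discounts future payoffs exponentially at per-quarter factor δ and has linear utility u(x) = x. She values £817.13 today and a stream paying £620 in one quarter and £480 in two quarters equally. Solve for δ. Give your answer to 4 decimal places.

Equating present values: 817.13 = 620δ + 480δ².
Rearranged: 480δ² + 620δ − 817.13 = 0.
δ = (−620 + √(620² + 4·480·817.13)) / (2·480) = (−620 + √1953289.60) / 960 ≈ 0.8100.

δ ≈ 0.8100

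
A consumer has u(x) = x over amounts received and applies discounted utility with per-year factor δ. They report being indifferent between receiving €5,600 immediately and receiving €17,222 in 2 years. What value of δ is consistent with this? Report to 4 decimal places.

Equating discounted utilities: u(5600) = δ^2·u(17222) ⇒ δ^2 = u(5600)/u(17222).
With u(x) = x: δ^2 = 5600/17222 = 0.32517.
So δ = 0.32517^(1/2) ≈ 0.5702.

δ ≈ 0.5702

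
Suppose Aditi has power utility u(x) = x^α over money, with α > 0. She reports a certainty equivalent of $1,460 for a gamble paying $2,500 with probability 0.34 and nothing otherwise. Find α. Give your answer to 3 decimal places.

α ≈ 2.006

The lottery's expected utility is 0.34·u(2500) + 0.66·u(0) = 0.34·2500^α (since u(0) = 0 for α > 0).
Indifference: 1460^α = 0.34·2500^α, so (1460/2500)^α = 0.34.
α = ln(0.34) / ln(1460/2500) = -1.078810/-0.537854 ≈ 2.006.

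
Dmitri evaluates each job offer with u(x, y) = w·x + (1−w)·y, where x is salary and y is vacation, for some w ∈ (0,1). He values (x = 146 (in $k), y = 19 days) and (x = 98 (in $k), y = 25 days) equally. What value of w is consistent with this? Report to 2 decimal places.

w = 0.11

Equating utilities: w·146 + (1−w)·19 = w·98 + (1−w)·25.
Rearranging, 48·w − 6·(1−w) = 0.
So w/(1−w) = 6/48 = 0.1250, giving w = 6/(48+6) = 0.11.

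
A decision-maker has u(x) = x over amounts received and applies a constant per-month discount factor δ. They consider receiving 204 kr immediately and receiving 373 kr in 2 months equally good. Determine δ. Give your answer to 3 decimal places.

The payoff in 2 months is discounted by δ^2, so u(204) = δ^2·u(373) and δ^2 = u(204)/u(373).
With u(x) = x: δ^2 = 204/373 = 0.54692.
So δ = 0.54692^(1/2) ≈ 0.740.

δ ≈ 0.740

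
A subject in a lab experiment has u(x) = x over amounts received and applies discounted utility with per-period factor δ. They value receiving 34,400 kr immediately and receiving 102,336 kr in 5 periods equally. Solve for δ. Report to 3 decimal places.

Indifference means u(34400) = δ^5 · u(102336), so δ^5 = u(34400)/u(102336).
With u(x) = x: δ^5 = 34400/102336 = 0.33615.
Taking the 5th root: δ = 0.33615^(1/5) ≈ 0.804.

δ ≈ 0.804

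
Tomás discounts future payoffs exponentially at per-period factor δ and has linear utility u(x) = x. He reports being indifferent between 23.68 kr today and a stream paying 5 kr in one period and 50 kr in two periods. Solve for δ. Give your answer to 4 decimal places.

Present value of the stream is 5·δ + 50·δ². Indifference gives 5δ + 50δ² = 23.68.
Rearranged: 50δ² + 5δ − 23.68 = 0.
By the quadratic formula (taking the positive root), δ = (−5 + √4761.00) / 100 ≈ 0.6400.

δ ≈ 0.6400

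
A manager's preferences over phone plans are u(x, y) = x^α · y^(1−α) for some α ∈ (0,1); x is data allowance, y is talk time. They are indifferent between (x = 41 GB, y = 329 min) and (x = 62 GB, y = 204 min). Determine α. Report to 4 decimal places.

The Cobb–Douglas utilities coincide, so 41^α·329^(1−α) = 62^α·204^(1−α).
Rearrange to (41/62)^α = (204/329)^(1−α) and take logs: α·-0.4135623 = (1−α)·-0.4779378.
With A = -0.4135623 and B = -0.4779378: α·A = (1−α)·B, so α = B/(A+B) = -0.4779378/-0.8915001 ≈ 0.5361.

α ≈ 0.5361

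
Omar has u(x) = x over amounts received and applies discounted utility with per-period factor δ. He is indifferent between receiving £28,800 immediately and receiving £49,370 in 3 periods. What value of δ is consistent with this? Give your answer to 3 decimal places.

Equating discounted utilities: u(28800) = δ^3·u(49370) ⇒ δ^3 = u(28800)/u(49370).
With u(x) = x: δ^3 = 28800/49370 = 0.58335.
Taking the cube root: δ = 0.58335^(1/3) ≈ 0.836.

δ ≈ 0.836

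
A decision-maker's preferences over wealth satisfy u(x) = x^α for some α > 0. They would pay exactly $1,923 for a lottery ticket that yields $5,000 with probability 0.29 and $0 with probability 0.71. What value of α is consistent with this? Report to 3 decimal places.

α ≈ 1.295

The lottery's expected utility is 0.29·u(5000) + 0.71·u(0) = 0.29·5000^α (since u(0) = 0 for α > 0).
Equating: 1923^α = 0.29·5000^α, i.e. 0.3846^α = 0.29.
Taking logs: α·ln(1923/5000) = ln(0.29), so α = -1.237874 / -0.955551 ≈ 1.295.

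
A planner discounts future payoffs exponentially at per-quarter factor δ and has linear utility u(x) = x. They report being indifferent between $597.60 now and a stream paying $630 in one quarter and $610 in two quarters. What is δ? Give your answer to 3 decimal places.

Equating present values: 597.60 = 630δ + 610δ².
That is, 610δ² + 630δ − 597.60 = 0, a quadratic in δ.
By the quadratic formula (taking the positive root), δ = (−630 + √1855044.00) / 1220 ≈ 0.600.

δ ≈ 0.600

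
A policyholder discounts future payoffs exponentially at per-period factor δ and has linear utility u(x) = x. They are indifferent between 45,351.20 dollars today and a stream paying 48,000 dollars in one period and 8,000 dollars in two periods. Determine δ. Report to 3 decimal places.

δ ≈ 0.830

Present value of the stream is 48000·δ + 8000·δ². Indifference gives 48000δ + 8000δ² = 45351.20.
That is, 8000δ² + 48000δ − 45351.20 = 0, a quadratic in δ.
By the quadratic formula (taking the positive root), δ = (−48000 + √3755238400.00) / 16000 ≈ 0.830.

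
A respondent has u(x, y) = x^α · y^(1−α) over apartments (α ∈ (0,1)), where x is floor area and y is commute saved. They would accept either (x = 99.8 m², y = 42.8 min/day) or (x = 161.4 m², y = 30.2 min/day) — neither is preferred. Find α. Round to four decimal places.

α ≈ 0.4204

The Cobb–Douglas utilities coincide, so 99.8^α·42.8^(1−α) = 161.4^α·30.2^(1−α).
Rearrange to (99.8/161.4)^α = (30.2/42.8)^(1−α) and take logs: α·-0.4807176 = (1−α)·-0.3486962.
With A = -0.4807176 and B = -0.3486962: α·A = (1−α)·B, so α = B/(A+B) = -0.3486962/-0.8294138 ≈ 0.4204.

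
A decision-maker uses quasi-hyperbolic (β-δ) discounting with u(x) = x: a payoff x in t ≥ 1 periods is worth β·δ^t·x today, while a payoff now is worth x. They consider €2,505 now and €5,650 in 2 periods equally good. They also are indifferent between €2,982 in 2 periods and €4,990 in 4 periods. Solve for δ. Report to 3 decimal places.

δ ≈ 0.773

From the later pair, β·δ^2·2982 = β·δ^4·4990; dividing through, δ^2 = 2982/4990 = 0.59760, so δ = 0.77304.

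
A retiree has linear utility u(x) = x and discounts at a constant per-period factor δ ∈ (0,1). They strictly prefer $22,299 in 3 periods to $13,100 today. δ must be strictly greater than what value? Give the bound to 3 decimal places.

δ > 0.838

Comparing present values: 13100 < δ^3·22299.
Dividing by 22299: δ^3 > 0.58747. Both sides are positive, so the cube root keeps the direction.
δ > (13100/22299)^(1/3) ≈ 0.838.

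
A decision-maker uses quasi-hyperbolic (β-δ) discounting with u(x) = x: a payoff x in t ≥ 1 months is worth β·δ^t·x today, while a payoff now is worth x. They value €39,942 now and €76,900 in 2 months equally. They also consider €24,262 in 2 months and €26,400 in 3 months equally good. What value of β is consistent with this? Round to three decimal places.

β ≈ 0.615

From the later pair, β·δ^2·24262 = β·δ^3·26400; dividing through, δ = 24262/26400 = 0.91902.
Now use the now-vs-future pair: 39942 = β·δ^2·76900 gives β = 39942/(0.84459·76900) ≈ 0.615.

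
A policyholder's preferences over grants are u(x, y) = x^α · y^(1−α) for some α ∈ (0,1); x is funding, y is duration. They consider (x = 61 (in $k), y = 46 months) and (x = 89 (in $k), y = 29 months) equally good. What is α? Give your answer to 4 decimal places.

The Cobb–Douglas utilities coincide, so 61^α·46^(1−α) = 89^α·29^(1−α).
Taking logs: α·ln 61 + (1−α)·ln 46 = α·ln 89 + (1−α)·ln 29, i.e. α·-0.3777625 = (1−α)·-0.4613456.
Thus α·(-0.8391081) = -0.4613456, so α = -0.4613456/-0.8391081 ≈ 0.5498.

α ≈ 0.5498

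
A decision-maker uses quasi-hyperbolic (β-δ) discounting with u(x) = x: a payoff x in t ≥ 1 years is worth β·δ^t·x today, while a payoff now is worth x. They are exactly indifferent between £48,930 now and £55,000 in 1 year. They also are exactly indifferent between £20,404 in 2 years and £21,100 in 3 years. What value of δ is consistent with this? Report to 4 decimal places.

δ ≈ 0.9670

The second indifference involves only future payoffs, so β cancels: β·δ^2·20404 = β·δ^3·21100, giving δ = 20404/21100 = 0.96701.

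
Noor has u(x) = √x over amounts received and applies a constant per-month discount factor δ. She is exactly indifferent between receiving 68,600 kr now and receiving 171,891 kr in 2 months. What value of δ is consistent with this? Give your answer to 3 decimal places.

δ ≈ 0.795

Indifference means u(68600) = δ^2 · u(171891), so δ^2 = u(68600)/u(171891).
With u(x) = √x: δ^2 = √68600/√171891 = √(68600/171891) = 0.63174.
Hence δ = (0.63174)^(1/2) = 0.79482.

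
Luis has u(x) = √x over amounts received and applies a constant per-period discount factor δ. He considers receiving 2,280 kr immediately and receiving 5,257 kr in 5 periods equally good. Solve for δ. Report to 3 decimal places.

The payoff in 5 periods is discounted by δ^5, so u(2280) = δ^5·u(5257) and δ^5 = u(2280)/u(5257).
Since u(x) = √x, δ^5 = √(2280/5257) = 0.65856.
So δ = 0.65856^(1/5) ≈ 0.920.

δ ≈ 0.920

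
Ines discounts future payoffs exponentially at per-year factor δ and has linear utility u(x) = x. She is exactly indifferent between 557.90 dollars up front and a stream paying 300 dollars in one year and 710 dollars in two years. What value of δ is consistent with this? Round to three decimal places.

δ ≈ 0.700

The stream is worth 300δ + 710δ² today, so 300δ + 710δ² = 557.90.
Rearranged: 710δ² + 300δ − 557.90 = 0.
By the quadratic formula (taking the positive root), δ = (−300 + √1674436.00) / 1420 ≈ 0.700.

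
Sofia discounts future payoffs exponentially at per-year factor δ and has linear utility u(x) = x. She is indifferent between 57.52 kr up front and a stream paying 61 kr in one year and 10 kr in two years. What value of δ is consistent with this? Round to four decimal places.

Present value of the stream is 61·δ + 10·δ². Indifference gives 61δ + 10δ² = 57.52.
So 10δ² + 61δ − 57.52 = 0.
By the quadratic formula (taking the positive root), δ = (−61 + √6021.80) / 20 ≈ 0.8300.

δ ≈ 0.8300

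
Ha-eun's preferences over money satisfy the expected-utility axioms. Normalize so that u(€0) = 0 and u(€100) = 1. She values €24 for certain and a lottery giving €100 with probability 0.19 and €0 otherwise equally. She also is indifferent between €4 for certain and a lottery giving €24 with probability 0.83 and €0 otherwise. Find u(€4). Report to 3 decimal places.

First, u(€24) = 0.19·u(€100) + 0.81·u(€0) = 0.19.
Chaining: u(€4) = 0.83·0.19 + 0.17·0.00 = 0.1577.

0.158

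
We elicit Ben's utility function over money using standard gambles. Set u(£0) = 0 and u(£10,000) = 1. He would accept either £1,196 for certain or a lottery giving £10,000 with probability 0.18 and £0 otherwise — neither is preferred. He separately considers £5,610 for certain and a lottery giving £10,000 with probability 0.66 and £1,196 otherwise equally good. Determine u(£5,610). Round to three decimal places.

0.721

The first gamble pins u(£1,196): it must equal 0.18·1 + 0.82·0 = 0.18.
The second indifference gives u(£5,610) = 0.66·u(£10,000) + 0.34·u(£1,196) = 0.66·1.00 + 0.34·0.18 = 0.7212.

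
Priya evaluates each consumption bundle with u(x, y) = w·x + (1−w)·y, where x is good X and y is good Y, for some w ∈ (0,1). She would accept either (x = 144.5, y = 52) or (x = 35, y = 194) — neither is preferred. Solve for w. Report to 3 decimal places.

u(144.5,52) = u(35,194) means w·144.5 + (1−w)·52 = w·35 + (1−w)·194.
Collecting terms: w·109.5 = (1−w)·142.
Hence w = 142/(109.5+142) = 142/251.5 = 0.565.

w = 0.565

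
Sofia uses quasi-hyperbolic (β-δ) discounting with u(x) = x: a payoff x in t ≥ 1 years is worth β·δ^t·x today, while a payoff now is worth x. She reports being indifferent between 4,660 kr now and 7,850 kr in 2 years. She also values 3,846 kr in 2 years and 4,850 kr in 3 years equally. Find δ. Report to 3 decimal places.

From the later pair, β·δ^2·3846 = β·δ^3·4850; dividing through, δ = 3846/4850 = 0.79299.

δ ≈ 0.793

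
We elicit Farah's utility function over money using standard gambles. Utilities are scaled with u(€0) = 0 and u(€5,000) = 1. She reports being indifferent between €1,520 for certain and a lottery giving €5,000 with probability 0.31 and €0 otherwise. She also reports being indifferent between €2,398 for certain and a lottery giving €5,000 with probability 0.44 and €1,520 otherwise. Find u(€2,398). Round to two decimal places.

0.61

From the first indifference, u(€1,520) = 0.31·u(€5,000) + 0.69·u(€0) = 0.31·1 + 0.69·0 = 0.31.
The second indifference gives u(€2,398) = 0.44·u(€5,000) + 0.56·u(€1,520) = 0.44·1.00 + 0.56·0.31 = 0.6136.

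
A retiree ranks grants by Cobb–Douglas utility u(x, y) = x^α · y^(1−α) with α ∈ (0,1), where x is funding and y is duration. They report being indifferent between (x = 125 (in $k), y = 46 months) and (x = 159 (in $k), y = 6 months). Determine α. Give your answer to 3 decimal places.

α ≈ 0.894

The Cobb–Douglas utilities coincide, so 125^α·46^(1−α) = 159^α·6^(1−α).
(125/159)^α = (6/46)^(1−α); take logs: α·ln(125/159) = (1−α)·ln(6/46), i.e. α·-0.240590 = (1−α)·-2.036882.
Thus α·(-2.277472) = -2.036882, so α = -2.036882/-2.277472 ≈ 0.894.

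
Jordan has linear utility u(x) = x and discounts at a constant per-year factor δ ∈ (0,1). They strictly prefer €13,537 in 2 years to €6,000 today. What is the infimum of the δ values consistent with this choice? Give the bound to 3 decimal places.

δ > 0.666

The preference means 6000 < δ^2·13537.
So δ^2 > 6000/13537 = 0.44323; taking the square root of both positive sides preserves the inequality.
δ > 0.44323^(1/2) = 0.666.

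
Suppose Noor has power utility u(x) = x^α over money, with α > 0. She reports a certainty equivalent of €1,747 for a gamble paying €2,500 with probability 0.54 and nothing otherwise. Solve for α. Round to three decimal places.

α ≈ 1.719

EU(lottery) = 0.54·2500^α + 0.46·0 = 0.54·2500^α.
Indifference: 1747^α = 0.54·2500^α, so (1747/2500)^α = 0.54.
Take logs: α = ln 0.54 / ln(1747/2500) ≈ 1.71931.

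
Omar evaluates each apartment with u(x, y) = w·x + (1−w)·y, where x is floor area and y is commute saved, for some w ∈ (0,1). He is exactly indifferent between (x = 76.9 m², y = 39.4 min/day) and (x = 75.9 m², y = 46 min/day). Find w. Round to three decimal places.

Equating utilities: w·76.9 + (1−w)·39.4 = w·75.9 + (1−w)·46.
Rearranging, 1·w − 6.6·(1−w) = 0.
So w/(1−w) = 6.6/1 = 6.6000, giving w = 6.6/(1+6.6) = 0.868.

w = 0.868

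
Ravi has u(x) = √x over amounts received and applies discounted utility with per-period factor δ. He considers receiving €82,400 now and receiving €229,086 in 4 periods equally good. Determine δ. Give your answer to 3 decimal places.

δ ≈ 0.880

Equating discounted utilities: u(82400) = δ^4·u(229086) ⇒ δ^4 = u(82400)/u(229086).
With u(x) = √x: δ^4 = √82400/√229086 = √(82400/229086) = 0.59974.
Taking the 4th root: δ = 0.59974^(1/4) ≈ 0.880.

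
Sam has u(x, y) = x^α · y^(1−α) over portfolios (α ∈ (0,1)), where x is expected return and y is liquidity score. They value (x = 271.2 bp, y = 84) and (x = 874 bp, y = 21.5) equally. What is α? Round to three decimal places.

Indifference: 271.2^α · 84^(1−α) = 874^α · 21.5^(1−α).
(271.2/874)^α = (21.5/84)^(1−α); take logs: α·ln(271.2/874) = (1−α)·ln(21.5/84), i.e. α·-1.170224 = (1−α)·-1.362764.
Thus α·(-2.532988) = -1.362764, so α = -1.362764/-2.532988 ≈ 0.538.

α ≈ 0.538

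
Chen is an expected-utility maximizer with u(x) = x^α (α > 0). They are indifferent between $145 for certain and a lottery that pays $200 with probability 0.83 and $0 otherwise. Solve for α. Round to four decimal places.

Since u(0) = 0, the lottery's EU is 0.83·200^α.
Indifference: 145^α = 0.83·200^α, so (145/200)^α = 0.83.
Taking logs: α·ln(145/200) = ln(0.83), so α = -0.1863296 / -0.3215836 ≈ 0.5794.

α ≈ 0.5794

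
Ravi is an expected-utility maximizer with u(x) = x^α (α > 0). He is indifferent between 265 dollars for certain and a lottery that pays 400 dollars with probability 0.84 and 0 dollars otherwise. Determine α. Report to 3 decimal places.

Since u(0) = 0, the lottery's EU is 0.84·400^α.
Equating: 265^α = 0.84·400^α, i.e. 0.6625^α = 0.84.
Taking logs: α·ln(265/400) = ln(0.84), so α = -0.174353 / -0.411735 ≈ 0.423.

α ≈ 0.423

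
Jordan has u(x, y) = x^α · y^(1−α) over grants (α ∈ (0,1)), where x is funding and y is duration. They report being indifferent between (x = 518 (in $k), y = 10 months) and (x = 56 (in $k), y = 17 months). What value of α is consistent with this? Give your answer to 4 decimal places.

α ≈ 0.1926

Set the two utilities equal: 518^α·10^(1−α) = 56^α·17^(1−α).
(518/56)^α = (17/10)^(1−α); take logs: α·ln(518/56) = (1−α)·ln(17/10), i.e. α·2.2246236 = (1−α)·0.5306283.
With A = 2.2246236 and B = 0.5306283: α·A = (1−α)·B, so α = B/(A+B) = 0.5306283/2.7552519 ≈ 0.1926.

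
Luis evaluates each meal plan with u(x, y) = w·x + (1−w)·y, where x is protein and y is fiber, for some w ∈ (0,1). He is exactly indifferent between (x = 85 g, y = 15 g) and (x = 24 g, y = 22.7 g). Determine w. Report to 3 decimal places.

Indifference: w·85 + (1−w)·15 = w·24 + (1−w)·22.7.
Rearranging, 61·w − 7.7·(1−w) = 0.
The marginal rate of substitution is 7.7/61, so w = 7.7/(61+7.7) = 0.112.

w = 0.112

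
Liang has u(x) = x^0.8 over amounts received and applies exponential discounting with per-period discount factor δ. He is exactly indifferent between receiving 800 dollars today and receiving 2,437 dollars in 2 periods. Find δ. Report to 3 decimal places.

Equating discounted utilities: u(800) = δ^2·u(2437) ⇒ δ^2 = u(800)/u(2437).
Since u(x) = x^0.8, δ^2 = (800/2437)^0.8 = 0.32827^0.8 = 0.41019.
So δ = 0.41019^(1/2) ≈ 0.640.

δ ≈ 0.640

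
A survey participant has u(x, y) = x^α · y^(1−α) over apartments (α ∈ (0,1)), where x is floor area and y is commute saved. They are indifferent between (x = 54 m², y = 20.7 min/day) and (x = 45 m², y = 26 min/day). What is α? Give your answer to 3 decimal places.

α ≈ 0.556

The Cobb–Douglas utilities coincide, so 54^α·20.7^(1−α) = 45^α·26^(1−α).
Rearrange to (54/45)^α = (26/20.7)^(1−α) and take logs: α·0.182322 = (1−α)·0.227963.
With A = 0.182322 and B = 0.227963: α·A = (1−α)·B, so α = B/(A+B) = 0.227963/0.410285 ≈ 0.556.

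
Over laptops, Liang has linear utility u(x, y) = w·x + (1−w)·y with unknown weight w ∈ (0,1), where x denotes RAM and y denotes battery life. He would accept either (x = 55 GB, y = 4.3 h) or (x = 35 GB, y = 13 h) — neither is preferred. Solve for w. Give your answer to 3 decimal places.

w = 0.303

Indifference: w·55 + (1−w)·4.3 = w·35 + (1−w)·13.
Rearranging, 20·w − 8.7·(1−w) = 0.
So w/(1−w) = 8.7/20 = 0.4350, giving w = 8.7/(20+8.7) = 0.303.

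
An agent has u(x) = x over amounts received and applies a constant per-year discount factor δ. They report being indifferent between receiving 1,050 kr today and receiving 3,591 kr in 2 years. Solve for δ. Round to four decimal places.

δ ≈ 0.5407

Indifference means u(1050) = δ^2 · u(3591), so δ^2 = u(1050)/u(3591).
With u(x) = x: δ^2 = 1050/3591 = 0.29240.
Hence δ = (0.29240)^(1/2) = 0.540738.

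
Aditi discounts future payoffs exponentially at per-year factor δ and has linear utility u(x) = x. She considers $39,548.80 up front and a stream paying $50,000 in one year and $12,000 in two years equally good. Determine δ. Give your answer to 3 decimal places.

δ ≈ 0.680

The stream is worth 50000δ + 12000δ² today, so 50000δ + 12000δ² = 39548.80.
Rearranged: 12000δ² + 50000δ − 39548.80 = 0.
The positive root is δ = [−50000 + √(50000² + 4·12000·39548.80)] / (2·12000) = (−50000 + 66320.000)/24000 ≈ 0.680.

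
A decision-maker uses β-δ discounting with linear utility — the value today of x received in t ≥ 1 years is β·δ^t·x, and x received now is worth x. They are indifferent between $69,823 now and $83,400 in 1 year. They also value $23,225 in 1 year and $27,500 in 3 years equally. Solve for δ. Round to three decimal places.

From the later pair, β·δ^1·23225 = β·δ^3·27500; dividing through, δ^2 = 23225/27500 = 0.84455, so δ = 0.91899.

δ ≈ 0.919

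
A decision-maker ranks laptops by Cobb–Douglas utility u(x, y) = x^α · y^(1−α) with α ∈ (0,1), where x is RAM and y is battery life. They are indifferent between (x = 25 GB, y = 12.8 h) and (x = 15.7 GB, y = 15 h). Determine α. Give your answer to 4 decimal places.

Indifference: 25^α · 12.8^(1−α) = 15.7^α · 15^(1−α).
(25/15.7)^α = (15/12.8)^(1−α); take logs: α·ln(25/15.7) = (1−α)·ln(15/12.8), i.e. α·0.4652151 = (1−α)·0.1586050.
With A = 0.4652151 and B = 0.1586050: α·A = (1−α)·B, so α = B/(A+B) = 0.1586050/0.6238201 ≈ 0.2542.

α ≈ 0.2542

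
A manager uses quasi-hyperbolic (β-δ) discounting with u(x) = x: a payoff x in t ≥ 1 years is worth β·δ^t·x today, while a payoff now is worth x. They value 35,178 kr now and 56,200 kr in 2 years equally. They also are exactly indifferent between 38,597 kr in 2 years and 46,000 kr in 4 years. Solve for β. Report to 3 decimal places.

From the later pair, β·δ^2·38597 = β·δ^4·46000; dividing through, δ^2 = 38597/46000 = 0.83907, so δ = 0.91601.
Now use the now-vs-future pair: 35178 = β·δ^2·56200 gives β = 35178/(0.83907·56200) ≈ 0.746.

β ≈ 0.746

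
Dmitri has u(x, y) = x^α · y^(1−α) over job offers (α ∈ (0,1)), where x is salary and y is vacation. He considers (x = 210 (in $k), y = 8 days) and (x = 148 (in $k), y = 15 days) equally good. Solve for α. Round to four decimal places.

α ≈ 0.6424

The Cobb–Douglas utilities coincide, so 210^α·8^(1−α) = 148^α·15^(1−α).
(210/148)^α = (15/8)^(1−α); take logs: α·ln(210/148) = (1−α)·ln(15/8), i.e. α·0.3498953 = (1−α)·0.6286087.
So α/(1−α) = (0.6286087)/(0.3498953) = 1.7965623, and α = 1.7965623/2.7965623 ≈ 0.6424.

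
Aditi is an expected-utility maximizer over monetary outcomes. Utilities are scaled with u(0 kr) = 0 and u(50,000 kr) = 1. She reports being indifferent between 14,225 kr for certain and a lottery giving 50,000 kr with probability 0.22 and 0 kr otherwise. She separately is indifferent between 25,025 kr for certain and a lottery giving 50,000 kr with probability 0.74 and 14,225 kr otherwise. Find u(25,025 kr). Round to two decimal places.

From the first indifference, u(14,225 kr) = 0.22·u(50,000 kr) + 0.78·u(0 kr) = 0.22·1 + 0.78·0 = 0.22.
The second indifference gives u(25,025 kr) = 0.74·u(50,000 kr) + 0.26·u(14,225 kr) = 0.74·1.00 + 0.26·0.22 = 0.7972.

0.80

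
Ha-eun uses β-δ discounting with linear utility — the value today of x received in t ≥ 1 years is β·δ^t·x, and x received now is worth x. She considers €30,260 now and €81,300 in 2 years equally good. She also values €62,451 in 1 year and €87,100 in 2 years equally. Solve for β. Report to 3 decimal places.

β ≈ 0.724

From the later pair, β·δ^1·62451 = β·δ^2·87100; dividing through, δ = 62451/87100 = 0.71700.
Substituting δ into 30260 = β·δ^2·81300: β = 30260/(41795.837) ≈ 0.724.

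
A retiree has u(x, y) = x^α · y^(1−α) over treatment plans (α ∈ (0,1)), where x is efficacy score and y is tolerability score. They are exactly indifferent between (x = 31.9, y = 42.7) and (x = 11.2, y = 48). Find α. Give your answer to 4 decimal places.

α ≈ 0.1005

The Cobb–Douglas utilities coincide, so 31.9^α·42.7^(1−α) = 11.2^α·48^(1−α).
Taking logs: α·ln 31.9 + (1−α)·ln 42.7 = α·ln 11.2 + (1−α)·ln 48, i.e. α·1.0466922 = (1−α)·0.1170021.
Thus α·(1.1636943) = 0.1170021, so α = 0.1170021/1.1636943 ≈ 0.1005.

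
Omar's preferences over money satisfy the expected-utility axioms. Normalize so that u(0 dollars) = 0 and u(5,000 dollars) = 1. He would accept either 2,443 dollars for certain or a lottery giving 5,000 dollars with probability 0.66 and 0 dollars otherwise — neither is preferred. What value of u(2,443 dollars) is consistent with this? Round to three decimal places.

u(2,443 dollars) equals the lottery's expected utility: 0.66·1 + 0.34·0 = 0.66.

0.660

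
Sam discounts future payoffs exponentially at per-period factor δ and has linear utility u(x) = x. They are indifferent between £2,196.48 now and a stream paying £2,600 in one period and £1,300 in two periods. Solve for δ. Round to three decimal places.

δ ≈ 0.640

Equating present values: 2196.48 = 2600δ + 1300δ².
That is, 1300δ² + 2600δ − 2196.48 = 0, a quadratic in δ.
The positive root is δ = [−2600 + √(2600² + 4·1300·2196.48)] / (2·1300) = (−2600 + 4264.000)/2600 ≈ 0.640.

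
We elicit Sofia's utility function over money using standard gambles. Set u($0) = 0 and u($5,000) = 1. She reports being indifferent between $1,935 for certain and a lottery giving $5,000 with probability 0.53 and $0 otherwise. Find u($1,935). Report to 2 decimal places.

By the standard-gamble method, u($1,935) is just the indifference probability on the best outcome: 0.53.

0.53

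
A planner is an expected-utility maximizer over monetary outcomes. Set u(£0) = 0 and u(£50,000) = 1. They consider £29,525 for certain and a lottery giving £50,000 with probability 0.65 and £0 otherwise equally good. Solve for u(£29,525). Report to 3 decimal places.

By the standard-gamble method, u(£29,525) is just the indifference probability on the best outcome: 0.65.

0.650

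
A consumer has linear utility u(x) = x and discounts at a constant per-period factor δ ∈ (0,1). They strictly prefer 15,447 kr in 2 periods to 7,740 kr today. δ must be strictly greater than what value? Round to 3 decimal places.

δ > 0.708

Comparing present values: 7740 < δ^2·15447.
So δ^2 > 7740/15447 = 0.50107; taking the square root of both positive sides preserves the inequality.
δ > 0.50107^(1/2) = 0.708.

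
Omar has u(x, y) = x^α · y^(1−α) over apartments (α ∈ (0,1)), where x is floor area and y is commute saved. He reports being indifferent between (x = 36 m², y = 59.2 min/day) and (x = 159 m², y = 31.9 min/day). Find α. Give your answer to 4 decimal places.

α ≈ 0.2939

Set the two utilities equal: 36^α·59.2^(1−α) = 159^α·31.9^(1−α).
Taking logs: α·ln 36 + (1−α)·ln 59.2 = α·ln 159 + (1−α)·ln 31.9, i.e. α·-1.4853853 = (1−α)·-0.6183155.
With A = -1.4853853 and B = -0.6183155: α·A = (1−α)·B, so α = B/(A+B) = -0.6183155/-2.1037008 ≈ 0.2939.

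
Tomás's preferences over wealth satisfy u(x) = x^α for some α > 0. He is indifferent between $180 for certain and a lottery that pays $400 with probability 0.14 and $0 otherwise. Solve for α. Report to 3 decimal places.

EU(lottery) = 0.14·400^α + 0.86·0 = 0.14·400^α.
Indifference: 180^α = 0.14·400^α, so (180/400)^α = 0.14.
Take logs: α = ln 0.14 / ln(180/400) ≈ 2.46223.

α ≈ 2.462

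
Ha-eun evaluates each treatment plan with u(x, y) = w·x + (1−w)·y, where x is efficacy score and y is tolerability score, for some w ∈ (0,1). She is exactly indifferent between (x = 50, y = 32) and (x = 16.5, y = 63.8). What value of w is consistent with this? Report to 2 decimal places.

Equating utilities: w·50 + (1−w)·32 = w·16.5 + (1−w)·63.8.
w·(50−16.5) = (1−w)·(63.8−32), i.e. w·33.5 = (1−w)·31.8.
So w/(1−w) = 31.8/33.5 = 0.9493, giving w = 31.8/(33.5+31.8) = 0.49.

w = 0.49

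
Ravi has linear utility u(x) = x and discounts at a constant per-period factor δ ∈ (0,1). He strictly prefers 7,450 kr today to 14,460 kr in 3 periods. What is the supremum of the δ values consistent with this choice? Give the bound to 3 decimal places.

Comparing present values: 7450 > δ^3·14460.
So δ^3 < 7450/14460 = 0.51521; taking the cube root of both positive sides preserves the inequality.
δ < (7450/14460)^(1/3) ≈ 0.802.

δ < 0.802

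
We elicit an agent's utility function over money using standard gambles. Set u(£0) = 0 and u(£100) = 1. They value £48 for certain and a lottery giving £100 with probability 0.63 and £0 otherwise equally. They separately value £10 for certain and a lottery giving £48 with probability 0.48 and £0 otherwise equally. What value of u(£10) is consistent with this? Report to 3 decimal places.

0.302

From the first indifference, u(£48) = 0.63·u(£100) + 0.37·u(£0) = 0.63·1 + 0.37·0 = 0.63.
The second indifference gives u(£10) = 0.48·u(£48) + 0.52·u(£0) = 0.48·0.63 + 0.52·0.00 = 0.3024.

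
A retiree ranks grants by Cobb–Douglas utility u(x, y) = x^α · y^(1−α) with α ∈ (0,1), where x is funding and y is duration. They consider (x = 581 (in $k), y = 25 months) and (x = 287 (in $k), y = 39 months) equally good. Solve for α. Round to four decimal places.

Indifference: 581^α · 25^(1−α) = 287^α · 39^(1−α).
Taking logs: α·ln 581 + (1−α)·ln 25 = α·ln 287 + (1−α)·ln 39, i.e. α·0.7052685 = (1−α)·0.4446858.
Thus α·(1.1499543) = 0.4446858, so α = 0.4446858/1.1499543 ≈ 0.3867.

α ≈ 0.3867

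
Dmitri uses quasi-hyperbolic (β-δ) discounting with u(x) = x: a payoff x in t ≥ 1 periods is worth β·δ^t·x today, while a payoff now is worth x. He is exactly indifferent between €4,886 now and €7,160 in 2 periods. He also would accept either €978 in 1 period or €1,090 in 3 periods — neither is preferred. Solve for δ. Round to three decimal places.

δ ≈ 0.947

From the later pair, β·δ^1·978 = β·δ^3·1090; dividing through, δ^2 = 978/1090 = 0.89725, so δ = 0.94723.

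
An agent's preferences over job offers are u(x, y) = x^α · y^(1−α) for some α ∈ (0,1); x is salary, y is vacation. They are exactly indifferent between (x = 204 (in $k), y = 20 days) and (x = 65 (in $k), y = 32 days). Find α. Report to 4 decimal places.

Set the two utilities equal: 204^α·20^(1−α) = 65^α·32^(1−α).
Taking logs: α·ln 204 + (1−α)·ln 20 = α·ln 65 + (1−α)·ln 32, i.e. α·1.1437327 = (1−α)·0.4700036.
So α/(1−α) = (0.4700036)/(1.1437327) = 0.4109383, and α = 0.4109383/1.4109383 ≈ 0.2913.

α ≈ 0.2913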